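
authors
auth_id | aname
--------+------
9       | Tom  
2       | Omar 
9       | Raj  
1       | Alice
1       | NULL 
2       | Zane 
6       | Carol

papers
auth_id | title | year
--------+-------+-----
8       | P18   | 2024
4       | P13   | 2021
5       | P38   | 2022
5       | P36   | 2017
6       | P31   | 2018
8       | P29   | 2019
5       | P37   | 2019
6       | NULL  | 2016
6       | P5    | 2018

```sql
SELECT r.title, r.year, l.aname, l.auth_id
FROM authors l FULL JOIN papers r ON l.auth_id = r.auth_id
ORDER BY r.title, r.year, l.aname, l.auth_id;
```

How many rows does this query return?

FULL OUTER JOIN keeps every row from both sides; unmatched rows get NULL for the other side's columns.
Matching on l.auth_id = r.auth_id.
Matched pairs: 3; unmatched l rows kept: 6; unmatched r rows kept: 6.
Total: 3 matched + 12 padded = 15 rows.

15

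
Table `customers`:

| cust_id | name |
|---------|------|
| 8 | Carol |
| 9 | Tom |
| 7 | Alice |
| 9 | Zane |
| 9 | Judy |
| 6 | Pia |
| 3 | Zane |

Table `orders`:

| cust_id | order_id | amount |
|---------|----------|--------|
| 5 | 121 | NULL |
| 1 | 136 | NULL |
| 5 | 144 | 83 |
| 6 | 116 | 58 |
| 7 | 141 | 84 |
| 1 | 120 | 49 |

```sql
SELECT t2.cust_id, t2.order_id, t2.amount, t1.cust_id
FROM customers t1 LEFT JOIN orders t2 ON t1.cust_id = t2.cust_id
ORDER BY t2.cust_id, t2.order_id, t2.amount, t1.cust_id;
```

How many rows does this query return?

7

LEFT JOIN keeps every row from `customers`; unmatched rows get NULL for `orders`'s columns.
Matching on t1.cust_id = t2.cust_id.
Matched pairs: 2; unmatched t1 rows kept: 5.
Total: 2 matched + 5 padded = 7 rows.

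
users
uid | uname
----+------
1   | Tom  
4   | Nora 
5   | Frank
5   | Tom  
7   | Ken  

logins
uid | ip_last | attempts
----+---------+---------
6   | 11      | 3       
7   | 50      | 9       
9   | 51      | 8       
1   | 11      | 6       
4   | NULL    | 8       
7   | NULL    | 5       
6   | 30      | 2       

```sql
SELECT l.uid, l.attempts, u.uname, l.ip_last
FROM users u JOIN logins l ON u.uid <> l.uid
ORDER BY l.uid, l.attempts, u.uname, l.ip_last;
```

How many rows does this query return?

31

INNER JOIN keeps only pairs where the ON condition holds.
Matching on u.uid <> l.uid.
Matched pairs: 31.
Total: 31 rows.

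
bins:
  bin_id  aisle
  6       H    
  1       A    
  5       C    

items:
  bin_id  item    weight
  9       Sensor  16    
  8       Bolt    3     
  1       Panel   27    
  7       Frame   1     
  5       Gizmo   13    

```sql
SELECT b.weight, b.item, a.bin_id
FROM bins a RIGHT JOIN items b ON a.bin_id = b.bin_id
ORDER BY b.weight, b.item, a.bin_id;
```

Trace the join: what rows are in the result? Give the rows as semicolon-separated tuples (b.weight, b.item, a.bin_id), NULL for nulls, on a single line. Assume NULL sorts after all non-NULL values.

RIGHT JOIN keeps every row from `items`; unmatched rows get NULL for `bins`'s columns.
Matching on a.bin_id = b.bin_id.
Matched pairs: 2; unmatched b rows kept: 3.

(1, Frame, NULL); (3, Bolt, NULL); (13, Gizmo, 5); (16, Sensor, NULL); (27, Panel, 1)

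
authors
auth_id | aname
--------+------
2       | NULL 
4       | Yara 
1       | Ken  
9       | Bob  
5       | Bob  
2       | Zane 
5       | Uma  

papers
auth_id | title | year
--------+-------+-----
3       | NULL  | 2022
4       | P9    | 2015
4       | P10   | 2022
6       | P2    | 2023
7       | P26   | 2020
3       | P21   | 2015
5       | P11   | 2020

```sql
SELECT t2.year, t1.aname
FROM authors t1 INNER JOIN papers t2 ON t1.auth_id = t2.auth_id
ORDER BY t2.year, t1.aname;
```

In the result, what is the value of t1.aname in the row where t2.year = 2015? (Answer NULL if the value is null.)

INNER JOIN keeps only pairs where the ON condition holds.
Matching on t1.auth_id = t2.auth_id.
- auth_id=2: no matching t2 row, dropped.
- auth_id=4: 2 matching t2 row(s), so 2 row(s) emitted.
- auth_id=1: no matching t2 row, dropped.
- auth_id=9: no matching t2 row, dropped.
- auth_id=5: 1 matching t2 row(s), so 1 row(s) emitted.
- auth_id=2: no matching t2 row, dropped.
- auth_id=5: 1 matching t2 row(s), so 1 row(s) emitted.

Yara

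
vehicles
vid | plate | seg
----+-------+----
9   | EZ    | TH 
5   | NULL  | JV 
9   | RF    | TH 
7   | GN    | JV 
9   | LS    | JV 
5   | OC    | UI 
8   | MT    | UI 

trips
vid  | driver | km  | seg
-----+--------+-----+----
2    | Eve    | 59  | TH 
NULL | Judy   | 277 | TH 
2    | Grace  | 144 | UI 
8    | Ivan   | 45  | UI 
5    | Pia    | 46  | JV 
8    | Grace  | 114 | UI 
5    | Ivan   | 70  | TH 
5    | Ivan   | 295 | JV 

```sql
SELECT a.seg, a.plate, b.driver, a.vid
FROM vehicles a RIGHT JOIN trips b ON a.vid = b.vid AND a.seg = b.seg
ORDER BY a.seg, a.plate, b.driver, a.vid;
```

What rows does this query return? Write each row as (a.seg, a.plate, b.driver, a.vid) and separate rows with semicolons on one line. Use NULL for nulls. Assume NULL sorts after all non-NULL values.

(JV, NULL, Ivan, 5); (JV, NULL, Pia, 5); (UI, MT, Grace, 8); (UI, MT, Ivan, 8); (NULL, NULL, Eve, NULL); (NULL, NULL, Grace, NULL); (NULL, NULL, Ivan, NULL); (NULL, NULL, Judy, NULL)

RIGHT JOIN keeps every row from `trips`; unmatched rows get NULL for `vehicles`'s columns.
Matching on a.vid = b.vid AND a.seg = b.seg. A NULL in a compared column never satisfies the condition.
Matched pairs: 4; unmatched b rows kept: 4.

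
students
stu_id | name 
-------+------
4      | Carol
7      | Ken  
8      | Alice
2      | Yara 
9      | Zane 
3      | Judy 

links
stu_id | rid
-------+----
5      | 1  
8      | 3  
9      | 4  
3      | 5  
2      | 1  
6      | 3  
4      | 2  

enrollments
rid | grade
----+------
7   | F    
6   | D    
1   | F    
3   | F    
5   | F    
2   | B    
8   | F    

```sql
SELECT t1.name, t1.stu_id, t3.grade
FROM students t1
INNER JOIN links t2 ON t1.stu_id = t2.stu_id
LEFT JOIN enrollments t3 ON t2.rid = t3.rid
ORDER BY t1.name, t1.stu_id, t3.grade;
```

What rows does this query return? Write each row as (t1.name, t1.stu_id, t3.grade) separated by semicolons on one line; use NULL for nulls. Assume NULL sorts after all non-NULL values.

Joins associate left-to-right: students INNER JOIN links on stu_id gives 5 intermediate row(s).
Then LEFT JOIN `enrollments t3` on rid: each of those 5 rows is kept; rows whose t2.rid has no match in t3 get NULL for t3's columns.

(Alice, 8, F); (Carol, 4, B); (Judy, 3, F); (Yara, 2, F); (Zane, 9, NULL)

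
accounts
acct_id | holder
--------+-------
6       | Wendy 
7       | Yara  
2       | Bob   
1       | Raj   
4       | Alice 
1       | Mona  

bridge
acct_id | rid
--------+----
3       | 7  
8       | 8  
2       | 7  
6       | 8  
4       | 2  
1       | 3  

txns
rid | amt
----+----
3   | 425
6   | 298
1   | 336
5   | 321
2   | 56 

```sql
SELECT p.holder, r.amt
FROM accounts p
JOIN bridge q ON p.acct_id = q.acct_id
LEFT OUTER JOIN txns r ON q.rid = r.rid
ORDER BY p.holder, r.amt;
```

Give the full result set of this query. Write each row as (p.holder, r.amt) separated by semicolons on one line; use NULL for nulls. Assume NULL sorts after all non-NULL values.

Evaluate left to right. First `accounts p INNER JOIN bridge q` on acct_id: 5 row(s).
Then LEFT JOIN `txns r` on rid: each of those 5 rows is kept; rows whose q.rid has no match in r get NULL for r's columns.

(Alice, 56); (Bob, NULL); (Mona, 425); (Raj, 425); (Wendy, NULL)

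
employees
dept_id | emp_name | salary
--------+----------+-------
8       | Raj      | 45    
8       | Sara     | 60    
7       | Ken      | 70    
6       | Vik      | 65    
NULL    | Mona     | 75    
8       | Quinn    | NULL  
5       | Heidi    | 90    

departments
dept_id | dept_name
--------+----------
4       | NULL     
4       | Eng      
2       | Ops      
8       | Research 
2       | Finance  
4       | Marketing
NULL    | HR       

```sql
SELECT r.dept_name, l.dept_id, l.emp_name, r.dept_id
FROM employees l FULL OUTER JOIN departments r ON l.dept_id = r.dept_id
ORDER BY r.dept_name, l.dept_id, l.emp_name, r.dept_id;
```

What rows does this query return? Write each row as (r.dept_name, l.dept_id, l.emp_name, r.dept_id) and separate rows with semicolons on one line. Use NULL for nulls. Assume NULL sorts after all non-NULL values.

(Eng, NULL, NULL, 4); (Finance, NULL, NULL, 2); (HR, NULL, NULL, NULL); (Marketing, NULL, NULL, 4); (Ops, NULL, NULL, 2); (Research, 8, Quinn, 8); (Research, 8, Raj, 8); (Research, 8, Sara, 8); (NULL, 5, Heidi, NULL); (NULL, 6, Vik, NULL); (NULL, 7, Ken, NULL); (NULL, NULL, Mona, NULL); (NULL, NULL, NULL, 4)

FULL OUTER JOIN keeps every row from both sides; unmatched rows get NULL for the other side's columns.
Matching on l.dept_id = r.dept_id. A NULL in a compared column never satisfies the condition.
- l[0] dept_id=8 → 1 match(es) in r → 1 row(s).
- l[1] dept_id=8 → 1 match(es) in r → 1 row(s).
- l[2] dept_id=7 → no match; kept with NULLs on the r side.
- l[3] dept_id=6 → no match; kept with NULLs on the r side.
- l[4] dept_id=NULL → no match; kept with NULLs on the r side.
- l[5] dept_id=8 → 1 match(es) in r → 1 row(s).
- l[6] dept_id=5 → no match; kept with NULLs on the r side.
- 6 row(s) from r found no l partner → padded with NULL.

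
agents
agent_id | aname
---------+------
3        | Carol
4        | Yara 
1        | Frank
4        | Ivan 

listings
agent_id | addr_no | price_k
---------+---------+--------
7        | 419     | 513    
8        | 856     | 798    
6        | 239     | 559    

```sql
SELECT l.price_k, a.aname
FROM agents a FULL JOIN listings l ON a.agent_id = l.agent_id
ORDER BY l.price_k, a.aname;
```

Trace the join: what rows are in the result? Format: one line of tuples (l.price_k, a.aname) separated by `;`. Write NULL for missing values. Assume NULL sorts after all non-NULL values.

(513, NULL); (559, NULL); (798, NULL); (NULL, Carol); (NULL, Frank); (NULL, Ivan); (NULL, Yara)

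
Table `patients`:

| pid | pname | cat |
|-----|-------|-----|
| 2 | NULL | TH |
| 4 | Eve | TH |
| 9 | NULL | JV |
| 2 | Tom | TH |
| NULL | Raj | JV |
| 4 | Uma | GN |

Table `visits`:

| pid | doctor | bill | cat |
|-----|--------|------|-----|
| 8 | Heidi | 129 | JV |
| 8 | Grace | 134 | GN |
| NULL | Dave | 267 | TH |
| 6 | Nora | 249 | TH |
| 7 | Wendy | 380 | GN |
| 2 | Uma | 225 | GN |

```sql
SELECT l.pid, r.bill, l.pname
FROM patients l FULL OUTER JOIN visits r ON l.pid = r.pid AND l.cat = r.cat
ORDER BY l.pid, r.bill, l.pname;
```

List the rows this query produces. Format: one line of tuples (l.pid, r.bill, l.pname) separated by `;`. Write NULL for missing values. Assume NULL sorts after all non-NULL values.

(2, NULL, Tom); (2, NULL, NULL); (4, NULL, Eve); (4, NULL, Uma); (9, NULL, NULL); (NULL, 129, NULL); (NULL, 134, NULL); (NULL, 225, NULL); (NULL, 249, NULL); (NULL, 267, NULL); (NULL, 380, NULL); (NULL, NULL, Raj)

FULL OUTER JOIN keeps every row from both sides; unmatched rows get NULL for the other side's columns.
Matching on l.pid = r.pid AND l.cat = r.cat. A NULL in a compared column never satisfies the condition.
- l row (pid=2, cat=TH): no match → kept, r columns NULL.
- l row (pid=4, cat=TH): no match → kept, r columns NULL.
- l row (pid=9, cat=JV): no match → kept, r columns NULL.
- l row (pid=2, cat=TH): no match → kept, r columns NULL.
- l row (pid=NULL, cat=JV): no match → kept, r columns NULL.
- l row (pid=4, cat=GN): no match → kept, r columns NULL.
- plus 6 unmatched r row(s), each kept with NULL l columns.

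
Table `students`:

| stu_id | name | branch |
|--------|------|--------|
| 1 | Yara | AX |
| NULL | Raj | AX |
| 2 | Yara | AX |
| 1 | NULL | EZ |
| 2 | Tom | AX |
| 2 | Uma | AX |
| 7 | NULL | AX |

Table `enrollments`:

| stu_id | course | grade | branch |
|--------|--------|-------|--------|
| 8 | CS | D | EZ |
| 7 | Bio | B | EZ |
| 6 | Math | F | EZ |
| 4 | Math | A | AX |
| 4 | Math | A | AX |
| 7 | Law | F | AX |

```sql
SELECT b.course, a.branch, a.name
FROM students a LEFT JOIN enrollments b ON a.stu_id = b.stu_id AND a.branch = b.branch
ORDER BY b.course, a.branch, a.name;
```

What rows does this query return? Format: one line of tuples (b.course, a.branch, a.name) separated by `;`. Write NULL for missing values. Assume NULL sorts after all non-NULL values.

LEFT JOIN keeps every row from `students`; unmatched rows get NULL for `enrollments`'s columns.
Matching on a.stu_id = b.stu_id AND a.branch = b.branch. A NULL in a compared column never satisfies the condition.
- a (stu_id=1, branch=AX) has no partner → padded with NULL.
- a (stu_id=NULL, branch=AX) has no partner → padded with NULL.
- a (stu_id=2, branch=AX) has no partner → padded with NULL.
- a (stu_id=1, branch=EZ) has no partner → padded with NULL.
- a (stu_id=2, branch=AX) has no partner → padded with NULL.
- a (stu_id=2, branch=AX) has no partner → padded with NULL.
- a (stu_id=7, branch=AX) pairs with 1 row(s) of b.
After projecting and ordering:
b.course | a.branch | a.name
Law | AX | NULL
NULL | AX | Raj
NULL | AX | Tom
NULL | AX | Uma
NULL | AX | Yara
NULL | AX | Yara
NULL | EZ | NULL

(Law, AX, NULL); (NULL, AX, Raj); (NULL, AX, Tom); (NULL, AX, Uma); (NULL, AX, Yara); (NULL, AX, Yara); (NULL, EZ, NULL)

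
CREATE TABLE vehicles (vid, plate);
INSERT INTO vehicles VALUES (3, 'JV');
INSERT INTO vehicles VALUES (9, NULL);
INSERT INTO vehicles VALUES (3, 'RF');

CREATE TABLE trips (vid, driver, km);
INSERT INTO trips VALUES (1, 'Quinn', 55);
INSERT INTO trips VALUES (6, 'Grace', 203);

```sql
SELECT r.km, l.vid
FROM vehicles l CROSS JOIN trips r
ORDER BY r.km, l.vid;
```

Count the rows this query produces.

CROSS JOIN pairs every row of `vehicles` with every row of `trips`: 3 × 2 = 6 rows.

6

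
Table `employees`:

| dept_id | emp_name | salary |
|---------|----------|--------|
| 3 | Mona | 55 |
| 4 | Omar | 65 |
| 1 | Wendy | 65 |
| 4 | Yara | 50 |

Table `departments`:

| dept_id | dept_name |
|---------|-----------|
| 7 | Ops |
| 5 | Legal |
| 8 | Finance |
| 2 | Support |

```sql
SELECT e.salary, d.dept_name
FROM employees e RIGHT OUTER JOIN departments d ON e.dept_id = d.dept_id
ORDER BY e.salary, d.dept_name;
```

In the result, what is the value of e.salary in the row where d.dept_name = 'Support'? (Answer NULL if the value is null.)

RIGHT JOIN keeps every row from `departments`; unmatched rows get NULL for `employees`'s columns.
Matching on e.dept_id = d.dept_id.
- e (dept_id=3) has no partner in d.
- e (dept_id=4) has no partner in d.
- e (dept_id=1) has no partner in d.
- e (dept_id=4) has no partner in d.
- 4 d row(s) had no e match → kept, e columns NULL.

NULL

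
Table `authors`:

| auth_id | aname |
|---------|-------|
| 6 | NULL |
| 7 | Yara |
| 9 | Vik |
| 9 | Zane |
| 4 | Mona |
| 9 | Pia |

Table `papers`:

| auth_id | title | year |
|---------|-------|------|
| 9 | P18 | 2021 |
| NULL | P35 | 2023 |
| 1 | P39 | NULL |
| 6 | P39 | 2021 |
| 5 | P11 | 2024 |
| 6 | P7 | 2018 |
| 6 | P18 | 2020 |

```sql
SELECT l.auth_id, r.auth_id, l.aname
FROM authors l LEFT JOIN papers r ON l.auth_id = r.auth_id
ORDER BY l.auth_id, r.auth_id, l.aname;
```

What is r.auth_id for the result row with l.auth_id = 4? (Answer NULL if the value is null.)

NULL

LEFT JOIN keeps every row from `authors`; unmatched rows get NULL for `papers`'s columns.
Matching on l.auth_id = r.auth_id. A NULL in a compared column never satisfies the condition.
- l row (auth_id=6): matches 3 r row(s) → 3 output row(s).
- l row (auth_id=7): no match → kept, r columns NULL.
- l row (auth_id=9): matches 1 r row(s) → 1 output row(s).
- l row (auth_id=9): matches 1 r row(s) → 1 output row(s).
- l row (auth_id=4): no match → kept, r columns NULL.
- l row (auth_id=9): matches 1 r row(s) → 1 output row(s).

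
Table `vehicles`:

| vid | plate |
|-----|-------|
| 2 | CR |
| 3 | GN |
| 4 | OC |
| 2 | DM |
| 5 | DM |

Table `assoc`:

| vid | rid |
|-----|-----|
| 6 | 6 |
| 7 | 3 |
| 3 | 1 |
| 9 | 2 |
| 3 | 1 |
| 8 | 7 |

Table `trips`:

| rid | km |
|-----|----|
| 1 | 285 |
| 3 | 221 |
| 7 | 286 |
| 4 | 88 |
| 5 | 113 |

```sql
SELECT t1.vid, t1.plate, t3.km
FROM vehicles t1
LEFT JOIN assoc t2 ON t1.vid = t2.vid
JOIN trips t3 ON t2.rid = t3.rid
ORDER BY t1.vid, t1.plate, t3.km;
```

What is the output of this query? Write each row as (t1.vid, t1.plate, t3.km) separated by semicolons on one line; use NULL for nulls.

(3, GN, 285); (3, GN, 285)

Evaluate left to right. First `vehicles t1 LEFT JOIN assoc t2` on vid: 6 row(s).
Then INNER JOIN `trips t3` on rid: keep only rows whose t2.rid appears in t3.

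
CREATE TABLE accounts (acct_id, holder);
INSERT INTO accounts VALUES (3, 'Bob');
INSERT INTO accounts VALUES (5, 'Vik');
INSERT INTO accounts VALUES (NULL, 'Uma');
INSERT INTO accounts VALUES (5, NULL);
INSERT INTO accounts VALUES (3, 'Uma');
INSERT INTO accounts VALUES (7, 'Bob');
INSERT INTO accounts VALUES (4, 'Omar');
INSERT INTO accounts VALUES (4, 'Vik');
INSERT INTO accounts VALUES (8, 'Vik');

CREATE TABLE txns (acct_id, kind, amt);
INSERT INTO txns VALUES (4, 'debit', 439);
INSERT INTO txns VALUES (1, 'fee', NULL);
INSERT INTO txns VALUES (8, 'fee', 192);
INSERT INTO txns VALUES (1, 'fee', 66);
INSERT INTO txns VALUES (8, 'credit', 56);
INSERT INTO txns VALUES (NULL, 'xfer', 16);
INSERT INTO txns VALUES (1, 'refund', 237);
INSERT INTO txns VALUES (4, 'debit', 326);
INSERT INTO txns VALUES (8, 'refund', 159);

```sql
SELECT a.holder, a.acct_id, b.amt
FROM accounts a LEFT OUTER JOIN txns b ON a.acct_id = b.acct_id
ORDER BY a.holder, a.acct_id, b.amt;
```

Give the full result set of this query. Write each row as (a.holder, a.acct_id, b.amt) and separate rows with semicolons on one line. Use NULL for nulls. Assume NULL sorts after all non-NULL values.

LEFT JOIN keeps every row from `accounts`; unmatched rows get NULL for `txns`'s columns.
Matching on a.acct_id = b.acct_id. A NULL in a compared column never satisfies the condition.
- a row (acct_id=3): no match → kept, b columns NULL.
- a row (acct_id=5): no match → kept, b columns NULL.
- a row (acct_id=NULL): no match → kept, b columns NULL.
- a row (acct_id=5): no match → kept, b columns NULL.
- a row (acct_id=3): no match → kept, b columns NULL.
- a row (acct_id=7): no match → kept, b columns NULL.
- a row (acct_id=4): matches 2 b row(s) → 2 output row(s).
- a row (acct_id=4): matches 2 b row(s) → 2 output row(s).
- a row (acct_id=8): matches 3 b row(s) → 3 output row(s).

(Bob, 3, NULL); (Bob, 7, NULL); (Omar, 4, 326); (Omar, 4, 439); (Uma, 3, NULL); (Uma, NULL, NULL); (Vik, 4, 326); (Vik, 4, 439); (Vik, 5, NULL); (Vik, 8, 56); (Vik, 8, 159); (Vik, 8, 192); (NULL, 5, NULL)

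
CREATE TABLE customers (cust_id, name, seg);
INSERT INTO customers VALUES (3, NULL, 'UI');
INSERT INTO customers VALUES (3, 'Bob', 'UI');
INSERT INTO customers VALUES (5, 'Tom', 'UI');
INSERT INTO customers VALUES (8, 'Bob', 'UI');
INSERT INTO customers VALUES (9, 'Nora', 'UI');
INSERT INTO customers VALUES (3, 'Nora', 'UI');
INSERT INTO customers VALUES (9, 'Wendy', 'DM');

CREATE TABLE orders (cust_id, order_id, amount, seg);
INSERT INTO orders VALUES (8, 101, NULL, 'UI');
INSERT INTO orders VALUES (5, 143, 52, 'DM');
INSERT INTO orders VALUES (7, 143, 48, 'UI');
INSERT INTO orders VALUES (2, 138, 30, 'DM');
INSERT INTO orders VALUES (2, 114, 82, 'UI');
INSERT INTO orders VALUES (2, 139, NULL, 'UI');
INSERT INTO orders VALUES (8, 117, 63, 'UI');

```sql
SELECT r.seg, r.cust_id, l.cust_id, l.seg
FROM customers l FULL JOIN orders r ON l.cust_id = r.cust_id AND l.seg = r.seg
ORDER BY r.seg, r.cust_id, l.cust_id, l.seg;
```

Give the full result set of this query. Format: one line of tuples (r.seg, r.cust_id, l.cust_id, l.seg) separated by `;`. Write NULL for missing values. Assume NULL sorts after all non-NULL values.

(DM, 2, NULL, NULL); (DM, 5, NULL, NULL); (UI, 2, NULL, NULL); (UI, 2, NULL, NULL); (UI, 7, NULL, NULL); (UI, 8, 8, UI); (UI, 8, 8, UI); (NULL, NULL, 3, UI); (NULL, NULL, 3, UI); (NULL, NULL, 3, UI); (NULL, NULL, 5, UI); (NULL, NULL, 9, DM); (NULL, NULL, 9, UI)

FULL OUTER JOIN keeps every row from both sides; unmatched rows get NULL for the other side's columns.
Matching on l.cust_id = r.cust_id AND l.seg = r.seg.
- l[0] cust_id=3, seg=UI → no match; kept with NULLs on the r side.
- l[1] cust_id=3, seg=UI → no match; kept with NULLs on the r side.
- l[2] cust_id=5, seg=UI → no match; kept with NULLs on the r side.
- l[3] cust_id=8, seg=UI → 2 match(es) in r → 2 row(s).
- l[4] cust_id=9, seg=UI → no match; kept with NULLs on the r side.
- l[5] cust_id=3, seg=UI → no match; kept with NULLs on the r side.
- l[6] cust_id=9, seg=DM → no match; kept with NULLs on the r side.
- 5 row(s) from r found no l partner → padded with NULL.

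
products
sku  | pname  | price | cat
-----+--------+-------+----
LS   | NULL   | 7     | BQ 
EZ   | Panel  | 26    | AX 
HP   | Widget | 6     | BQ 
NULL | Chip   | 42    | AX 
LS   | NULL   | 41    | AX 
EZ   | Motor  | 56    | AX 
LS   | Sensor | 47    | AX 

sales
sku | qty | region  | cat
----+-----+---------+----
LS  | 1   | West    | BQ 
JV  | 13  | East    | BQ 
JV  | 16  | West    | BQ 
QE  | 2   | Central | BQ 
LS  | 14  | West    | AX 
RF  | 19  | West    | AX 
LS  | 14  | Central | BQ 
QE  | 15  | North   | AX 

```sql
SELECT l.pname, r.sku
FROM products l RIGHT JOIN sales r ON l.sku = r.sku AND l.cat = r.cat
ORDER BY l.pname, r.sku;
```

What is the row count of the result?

RIGHT JOIN keeps every row from `sales`; unmatched rows get NULL for `products`'s columns.
Matching on l.sku = r.sku AND l.cat = r.cat. A NULL in a compared column never satisfies the condition.
- sku=LS, cat=BQ: 2 matching r row(s), so 2 row(s) emitted.
- sku=EZ, cat=AX: no matching r row.
- sku=HP, cat=BQ: no matching r row.
- sku=NULL, cat=AX: no matching r row.
- sku=LS, cat=AX: 1 matching r row(s), so 1 row(s) emitted.
- sku=EZ, cat=AX: no matching r row.
- sku=LS, cat=AX: 1 matching r row(s), so 1 row(s) emitted.
- 5 row(s) from r found no l partner → padded with NULL.
Total: 4 matched + 5 padded = 9 rows.

9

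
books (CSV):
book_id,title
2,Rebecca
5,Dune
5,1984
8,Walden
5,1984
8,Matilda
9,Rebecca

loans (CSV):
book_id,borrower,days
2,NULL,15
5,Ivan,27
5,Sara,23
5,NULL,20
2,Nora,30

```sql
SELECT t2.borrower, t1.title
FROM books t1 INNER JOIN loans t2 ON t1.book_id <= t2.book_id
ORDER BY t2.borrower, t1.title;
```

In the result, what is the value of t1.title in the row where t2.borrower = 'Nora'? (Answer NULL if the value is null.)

Rebecca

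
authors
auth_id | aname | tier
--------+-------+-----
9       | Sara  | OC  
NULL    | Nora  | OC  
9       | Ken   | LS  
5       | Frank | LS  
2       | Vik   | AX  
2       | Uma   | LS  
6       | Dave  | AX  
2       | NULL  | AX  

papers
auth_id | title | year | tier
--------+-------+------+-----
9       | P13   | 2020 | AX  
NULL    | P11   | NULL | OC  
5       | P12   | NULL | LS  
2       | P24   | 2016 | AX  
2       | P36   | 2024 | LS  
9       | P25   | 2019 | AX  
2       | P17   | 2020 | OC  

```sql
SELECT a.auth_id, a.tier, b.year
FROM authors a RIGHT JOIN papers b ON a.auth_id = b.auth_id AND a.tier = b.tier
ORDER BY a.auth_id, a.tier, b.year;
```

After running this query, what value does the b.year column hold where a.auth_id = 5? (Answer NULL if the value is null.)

RIGHT JOIN keeps every row from `papers`; unmatched rows get NULL for `authors`'s columns.
Matching on a.auth_id = b.auth_id AND a.tier = b.tier. A NULL in a compared column never satisfies the condition.
Matched pairs: 4; unmatched b rows kept: 4.

NULL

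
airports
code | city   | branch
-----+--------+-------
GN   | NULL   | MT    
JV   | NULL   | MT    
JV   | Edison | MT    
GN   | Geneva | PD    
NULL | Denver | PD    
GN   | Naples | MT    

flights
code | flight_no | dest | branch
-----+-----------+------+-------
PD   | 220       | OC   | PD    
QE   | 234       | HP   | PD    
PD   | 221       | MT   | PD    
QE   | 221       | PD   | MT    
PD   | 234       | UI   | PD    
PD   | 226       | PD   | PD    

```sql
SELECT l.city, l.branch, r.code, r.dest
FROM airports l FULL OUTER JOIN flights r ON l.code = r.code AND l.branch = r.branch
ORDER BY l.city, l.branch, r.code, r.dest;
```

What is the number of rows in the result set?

FULL OUTER JOIN keeps every row from both sides; unmatched rows get NULL for the other side's columns.
Matching on l.code = r.code AND l.branch = r.branch. A NULL in a compared column never satisfies the condition.
- code=GN, branch=MT: no r row matches, row kept with r columns NULL.
- code=JV, branch=MT: no r row matches, row kept with r columns NULL.
- code=JV, branch=MT: no r row matches, row kept with r columns NULL.
- code=GN, branch=PD: no r row matches, row kept with r columns NULL.
- code=NULL, branch=PD: no r row matches, row kept with r columns NULL.
- code=GN, branch=MT: no r row matches, row kept with r columns NULL.
- 6 r row(s) had no l match → kept, l columns NULL.
Total: 0 matched + 12 padded = 12 rows.

12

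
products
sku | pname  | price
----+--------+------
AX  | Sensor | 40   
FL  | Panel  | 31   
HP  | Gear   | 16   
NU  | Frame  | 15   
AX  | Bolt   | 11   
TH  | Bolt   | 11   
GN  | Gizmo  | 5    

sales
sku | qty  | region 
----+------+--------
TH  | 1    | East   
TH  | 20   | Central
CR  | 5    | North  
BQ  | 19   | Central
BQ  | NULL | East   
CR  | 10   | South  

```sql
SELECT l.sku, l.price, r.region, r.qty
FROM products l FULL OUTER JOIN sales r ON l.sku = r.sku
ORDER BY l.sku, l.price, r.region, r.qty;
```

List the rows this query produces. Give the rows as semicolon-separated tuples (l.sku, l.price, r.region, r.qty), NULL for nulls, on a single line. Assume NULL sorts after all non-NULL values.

(AX, 11, NULL, NULL); (AX, 40, NULL, NULL); (FL, 31, NULL, NULL); (GN, 5, NULL, NULL); (HP, 16, NULL, NULL); (NU, 15, NULL, NULL); (TH, 11, Central, 20); (TH, 11, East, 1); (NULL, NULL, Central, 19); (NULL, NULL, East, NULL); (NULL, NULL, North, 5); (NULL, NULL, South, 10)

FULL OUTER JOIN keeps every row from both sides; unmatched rows get NULL for the other side's columns.
Matching on l.sku = r.sku.
- l[0] sku=AX → no match; kept with NULLs on the r side.
- l[1] sku=FL → no match; kept with NULLs on the r side.
- l[2] sku=HP → no match; kept with NULLs on the r side.
- l[3] sku=NU → no match; kept with NULLs on the r side.
- l[4] sku=AX → no match; kept with NULLs on the r side.
- l[5] sku=TH → 2 match(es) in r → 2 row(s).
- l[6] sku=GN → no match; kept with NULLs on the r side.
- 4 row(s) from r found no l partner → padded with NULL.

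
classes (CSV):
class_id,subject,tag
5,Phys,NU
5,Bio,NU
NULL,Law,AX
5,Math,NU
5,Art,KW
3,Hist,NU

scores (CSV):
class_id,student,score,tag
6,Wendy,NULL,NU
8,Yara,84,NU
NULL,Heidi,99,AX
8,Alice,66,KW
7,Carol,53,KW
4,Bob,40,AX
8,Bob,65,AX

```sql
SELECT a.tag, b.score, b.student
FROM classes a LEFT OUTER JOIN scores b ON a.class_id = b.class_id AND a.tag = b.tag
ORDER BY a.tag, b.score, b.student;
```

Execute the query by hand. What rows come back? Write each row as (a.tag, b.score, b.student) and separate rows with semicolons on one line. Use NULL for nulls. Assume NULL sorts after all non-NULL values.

(AX, NULL, NULL); (KW, NULL, NULL); (NU, NULL, NULL); (NU, NULL, NULL); (NU, NULL, NULL); (NU, NULL, NULL)

LEFT JOIN keeps every row from `classes`; unmatched rows get NULL for `scores`'s columns.
Matching on a.class_id = b.class_id AND a.tag = b.tag. A NULL in a compared column never satisfies the condition.
Matched pairs: 0; unmatched a rows kept: 6.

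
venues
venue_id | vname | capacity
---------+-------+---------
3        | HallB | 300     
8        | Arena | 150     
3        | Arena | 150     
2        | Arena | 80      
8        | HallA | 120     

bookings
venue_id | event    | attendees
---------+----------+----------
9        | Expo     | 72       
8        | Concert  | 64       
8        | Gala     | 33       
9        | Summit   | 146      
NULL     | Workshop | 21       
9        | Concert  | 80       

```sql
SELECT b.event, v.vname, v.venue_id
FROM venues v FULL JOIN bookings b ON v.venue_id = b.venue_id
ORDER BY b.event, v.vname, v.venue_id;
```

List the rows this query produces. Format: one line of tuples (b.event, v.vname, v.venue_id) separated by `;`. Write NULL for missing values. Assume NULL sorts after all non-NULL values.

(Concert, Arena, 8); (Concert, HallA, 8); (Concert, NULL, NULL); (Expo, NULL, NULL); (Gala, Arena, 8); (Gala, HallA, 8); (Summit, NULL, NULL); (Workshop, NULL, NULL); (NULL, Arena, 2); (NULL, Arena, 3); (NULL, HallB, 3)

FULL OUTER JOIN keeps every row from both sides; unmatched rows get NULL for the other side's columns.
Matching on v.venue_id = b.venue_id. A NULL in a compared column never satisfies the condition.
- v[0] venue_id=3 → no match; kept with NULLs on the b side.
- v[1] venue_id=8 → 2 match(es) in b → 2 row(s).
- v[2] venue_id=3 → no match; kept with NULLs on the b side.
- v[3] venue_id=2 → no match; kept with NULLs on the b side.
- v[4] venue_id=8 → 2 match(es) in b → 2 row(s).
- 4 b row(s) had no v match → kept, v columns NULL.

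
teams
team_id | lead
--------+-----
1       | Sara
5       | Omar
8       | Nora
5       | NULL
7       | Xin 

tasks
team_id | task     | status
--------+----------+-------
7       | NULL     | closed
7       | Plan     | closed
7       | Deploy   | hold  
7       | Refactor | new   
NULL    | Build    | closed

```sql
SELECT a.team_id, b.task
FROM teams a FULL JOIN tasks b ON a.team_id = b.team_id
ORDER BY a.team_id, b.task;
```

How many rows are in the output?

FULL OUTER JOIN keeps every row from both sides; unmatched rows get NULL for the other side's columns.
Matching on a.team_id = b.team_id. A NULL in a compared column never satisfies the condition.
- a row (team_id=1): no match → kept, b columns NULL.
- a row (team_id=5): no match → kept, b columns NULL.
- a row (team_id=8): no match → kept, b columns NULL.
- a row (team_id=5): no match → kept, b columns NULL.
- a row (team_id=7): matches 4 b row(s) → 4 output row(s).
- 1 row(s) from b found no a partner → padded with NULL.
Total: 4 matched + 5 padded = 9 rows.

9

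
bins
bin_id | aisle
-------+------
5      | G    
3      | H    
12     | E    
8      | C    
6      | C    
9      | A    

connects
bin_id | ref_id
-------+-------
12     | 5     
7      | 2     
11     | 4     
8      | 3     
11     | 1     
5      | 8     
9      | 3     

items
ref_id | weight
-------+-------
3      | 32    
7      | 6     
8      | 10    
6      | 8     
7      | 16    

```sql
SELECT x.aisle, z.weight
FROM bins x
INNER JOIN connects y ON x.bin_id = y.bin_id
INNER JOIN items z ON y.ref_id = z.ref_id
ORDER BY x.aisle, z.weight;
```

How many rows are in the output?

3

Step 1 — x INNER JOIN y on bin_id → 4 row(s).
Then INNER JOIN `items z` on ref_id: keep only rows whose y.ref_id appears in z.
Result: 3 row(s).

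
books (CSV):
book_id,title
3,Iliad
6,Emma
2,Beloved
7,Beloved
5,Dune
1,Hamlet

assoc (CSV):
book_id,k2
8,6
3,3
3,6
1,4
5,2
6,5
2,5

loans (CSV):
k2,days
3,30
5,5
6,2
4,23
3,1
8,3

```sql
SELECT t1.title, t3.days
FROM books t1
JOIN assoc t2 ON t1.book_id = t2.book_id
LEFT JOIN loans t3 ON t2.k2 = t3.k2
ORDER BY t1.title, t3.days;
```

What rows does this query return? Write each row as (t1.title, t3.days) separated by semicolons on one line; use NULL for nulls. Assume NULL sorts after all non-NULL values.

(Beloved, 5); (Dune, NULL); (Emma, 5); (Hamlet, 23); (Iliad, 1); (Iliad, 2); (Iliad, 30)

Evaluate left to right. First `books t1 INNER JOIN assoc t2` on book_id: 6 row(s).
Then LEFT JOIN `loans t3` on k2: each of those 6 rows is kept; rows whose t2.k2 has no match in t3 get NULL for t3's columns.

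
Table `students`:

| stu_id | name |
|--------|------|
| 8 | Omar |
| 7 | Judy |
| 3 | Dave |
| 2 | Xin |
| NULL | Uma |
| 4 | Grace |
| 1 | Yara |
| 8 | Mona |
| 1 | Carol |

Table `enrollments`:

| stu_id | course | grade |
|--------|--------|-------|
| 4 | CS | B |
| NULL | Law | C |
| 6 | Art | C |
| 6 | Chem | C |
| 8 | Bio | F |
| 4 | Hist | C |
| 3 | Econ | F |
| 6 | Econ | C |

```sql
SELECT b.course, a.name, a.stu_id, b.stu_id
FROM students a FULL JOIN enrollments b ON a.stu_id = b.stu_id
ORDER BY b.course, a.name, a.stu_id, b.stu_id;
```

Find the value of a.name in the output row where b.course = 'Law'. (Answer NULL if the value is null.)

FULL OUTER JOIN keeps every row from both sides; unmatched rows get NULL for the other side's columns.
Matching on a.stu_id = b.stu_id. A NULL in a compared column never satisfies the condition.
Matched pairs: 5; unmatched a rows kept: 5; unmatched b rows kept: 4.

NULL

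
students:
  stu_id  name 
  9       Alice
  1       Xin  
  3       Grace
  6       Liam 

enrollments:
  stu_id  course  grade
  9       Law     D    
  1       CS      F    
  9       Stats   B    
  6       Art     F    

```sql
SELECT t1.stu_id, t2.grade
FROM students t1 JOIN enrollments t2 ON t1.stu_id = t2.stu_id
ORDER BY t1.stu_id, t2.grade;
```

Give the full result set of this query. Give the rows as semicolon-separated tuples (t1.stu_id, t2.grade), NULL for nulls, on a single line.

(1, F); (6, F); (9, B); (9, D)

INNER JOIN keeps only pairs where the ON condition holds.
Matching on t1.stu_id = t2.stu_id.
- t1 row (stu_id=9): matches 2 t2 row(s) → 2 output row(s).
- t1 row (stu_id=1): matches 1 t2 row(s) → 1 output row(s).
- t1 row (stu_id=3): no match → dropped.
- t1 row (stu_id=6): matches 1 t2 row(s) → 1 output row(s).
After projecting and ordering:
t1.stu_id | t2.grade
1 | F
6 | F
9 | B
9 | D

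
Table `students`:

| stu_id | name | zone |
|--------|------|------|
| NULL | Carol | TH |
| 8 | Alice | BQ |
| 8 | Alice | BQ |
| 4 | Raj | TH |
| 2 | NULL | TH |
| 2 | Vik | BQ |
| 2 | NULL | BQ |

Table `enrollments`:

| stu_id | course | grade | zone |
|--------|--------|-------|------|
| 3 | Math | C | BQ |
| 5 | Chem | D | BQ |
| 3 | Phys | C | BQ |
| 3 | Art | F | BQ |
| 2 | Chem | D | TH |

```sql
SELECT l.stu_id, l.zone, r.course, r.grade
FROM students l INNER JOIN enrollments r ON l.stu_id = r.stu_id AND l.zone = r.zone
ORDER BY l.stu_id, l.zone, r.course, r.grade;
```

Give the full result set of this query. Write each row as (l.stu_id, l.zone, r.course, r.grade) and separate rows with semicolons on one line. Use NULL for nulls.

(2, TH, Chem, D)

INNER JOIN keeps only pairs where the ON condition holds.
Matching on l.stu_id = r.stu_id AND l.zone = r.zone. A NULL in a compared column never satisfies the condition.
Matched pairs: 1.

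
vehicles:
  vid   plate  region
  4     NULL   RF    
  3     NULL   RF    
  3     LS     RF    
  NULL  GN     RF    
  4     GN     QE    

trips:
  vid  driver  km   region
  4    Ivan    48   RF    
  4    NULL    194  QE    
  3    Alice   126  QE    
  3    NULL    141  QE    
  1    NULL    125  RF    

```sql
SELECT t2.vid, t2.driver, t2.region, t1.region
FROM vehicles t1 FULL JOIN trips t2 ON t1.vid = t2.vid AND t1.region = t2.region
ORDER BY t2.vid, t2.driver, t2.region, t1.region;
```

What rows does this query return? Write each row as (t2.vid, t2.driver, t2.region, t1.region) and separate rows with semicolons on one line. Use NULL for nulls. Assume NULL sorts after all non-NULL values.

(1, NULL, RF, NULL); (3, Alice, QE, NULL); (3, NULL, QE, NULL); (4, Ivan, RF, RF); (4, NULL, QE, QE); (NULL, NULL, NULL, RF); (NULL, NULL, NULL, RF); (NULL, NULL, NULL, RF)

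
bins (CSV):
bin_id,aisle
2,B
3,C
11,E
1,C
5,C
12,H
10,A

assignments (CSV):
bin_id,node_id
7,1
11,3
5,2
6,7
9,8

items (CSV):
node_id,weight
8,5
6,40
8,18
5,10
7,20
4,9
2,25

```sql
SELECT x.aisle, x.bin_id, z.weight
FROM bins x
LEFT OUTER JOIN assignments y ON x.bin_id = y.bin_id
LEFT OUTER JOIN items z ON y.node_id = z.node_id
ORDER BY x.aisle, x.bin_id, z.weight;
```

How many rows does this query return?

7

Step 1 — x LEFT JOIN y on bin_id → 7 row(s).
Then LEFT JOIN `items z` on node_id: each of those 7 rows is kept; rows whose y.node_id has no match in z get NULL for z's columns.
Result: 7 row(s).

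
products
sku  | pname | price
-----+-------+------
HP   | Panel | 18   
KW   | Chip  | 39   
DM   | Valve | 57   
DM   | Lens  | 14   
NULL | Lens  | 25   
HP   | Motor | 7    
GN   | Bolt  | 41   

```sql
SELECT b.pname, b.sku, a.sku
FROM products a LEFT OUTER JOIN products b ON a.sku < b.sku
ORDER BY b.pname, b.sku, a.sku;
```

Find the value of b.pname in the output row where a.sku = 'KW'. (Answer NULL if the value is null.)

LEFT JOIN keeps every row from `products a`; unmatched rows get NULL for `products b`'s columns.
Matching on a.sku < b.sku. A NULL in a compared column never satisfies the condition.
- a (sku=HP) pairs with 1 row(s) of b.
- a (sku=KW) has no partner → padded with NULL.
- a (sku=DM) pairs with 4 row(s) of b.
- a (sku=DM) pairs with 4 row(s) of b.
- a (sku=NULL) has no partner → padded with NULL.
- a (sku=HP) pairs with 1 row(s) of b.
- a (sku=GN) pairs with 3 row(s) of b.

NULL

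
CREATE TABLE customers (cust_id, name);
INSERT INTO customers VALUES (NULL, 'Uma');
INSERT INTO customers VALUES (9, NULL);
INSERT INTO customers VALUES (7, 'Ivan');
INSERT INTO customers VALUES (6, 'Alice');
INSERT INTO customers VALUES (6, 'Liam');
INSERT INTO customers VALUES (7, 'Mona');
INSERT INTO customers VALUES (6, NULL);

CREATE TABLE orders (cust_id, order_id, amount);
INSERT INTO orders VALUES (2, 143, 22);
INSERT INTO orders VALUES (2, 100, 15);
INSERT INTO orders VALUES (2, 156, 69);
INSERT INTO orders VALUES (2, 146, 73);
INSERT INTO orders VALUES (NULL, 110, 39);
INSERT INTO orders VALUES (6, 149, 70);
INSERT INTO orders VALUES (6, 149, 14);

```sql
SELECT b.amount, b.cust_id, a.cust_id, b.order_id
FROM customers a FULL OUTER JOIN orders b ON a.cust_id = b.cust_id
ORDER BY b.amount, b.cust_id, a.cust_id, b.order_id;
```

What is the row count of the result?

FULL OUTER JOIN keeps every row from both sides; unmatched rows get NULL for the other side's columns.
Matching on a.cust_id = b.cust_id. A NULL in a compared column never satisfies the condition.
- cust_id=NULL: no b row matches, row kept with b columns NULL.
- cust_id=9: no b row matches, row kept with b columns NULL.
- cust_id=7: no b row matches, row kept with b columns NULL.
- cust_id=6: 2 matching b row(s), so 2 row(s) emitted.
- cust_id=6: 2 matching b row(s), so 2 row(s) emitted.
- cust_id=7: no b row matches, row kept with b columns NULL.
- cust_id=6: 2 matching b row(s), so 2 row(s) emitted.
- 5 row(s) from b found no a partner → padded with NULL.
Total: 6 matched + 9 padded = 15 rows.

15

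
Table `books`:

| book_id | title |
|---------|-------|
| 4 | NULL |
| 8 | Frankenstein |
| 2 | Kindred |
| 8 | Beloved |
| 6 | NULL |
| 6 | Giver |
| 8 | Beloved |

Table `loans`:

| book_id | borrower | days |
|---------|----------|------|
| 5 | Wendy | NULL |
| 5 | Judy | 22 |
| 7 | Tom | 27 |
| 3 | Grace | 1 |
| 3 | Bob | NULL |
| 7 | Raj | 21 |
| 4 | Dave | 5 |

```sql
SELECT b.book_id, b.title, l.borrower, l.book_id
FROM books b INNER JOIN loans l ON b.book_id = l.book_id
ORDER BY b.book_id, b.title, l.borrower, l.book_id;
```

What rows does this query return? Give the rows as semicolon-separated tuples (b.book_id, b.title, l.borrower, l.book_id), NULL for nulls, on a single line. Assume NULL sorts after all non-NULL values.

(4, NULL, Dave, 4)

INNER JOIN keeps only pairs where the ON condition holds.
Matching on b.book_id = l.book_id.
- b row (book_id=4): matches 1 l row(s) → 1 output row(s).
- b row (book_id=8): no match → dropped.
- b row (book_id=2): no match → dropped.
- b row (book_id=8): no match → dropped.
- b row (book_id=6): no match → dropped.
- b row (book_id=6): no match → dropped.
- b row (book_id=8): no match → dropped.
After projecting and ordering:
b.book_id | b.title | l.borrower | l.book_id
4 | NULL | Dave | 4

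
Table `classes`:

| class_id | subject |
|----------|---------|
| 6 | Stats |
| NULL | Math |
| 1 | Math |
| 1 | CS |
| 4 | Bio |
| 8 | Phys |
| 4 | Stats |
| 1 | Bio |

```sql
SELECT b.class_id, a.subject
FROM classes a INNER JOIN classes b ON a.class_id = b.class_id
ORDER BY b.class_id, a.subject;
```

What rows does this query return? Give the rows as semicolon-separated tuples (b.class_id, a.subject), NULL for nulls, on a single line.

(1, Bio); (1, Bio); (1, Bio); (1, CS); (1, CS); (1, CS); (1, Math); (1, Math); (1, Math); (4, Bio); (4, Bio); (4, Stats); (4, Stats); (6, Stats); (8, Phys)

INNER JOIN keeps only pairs where the ON condition holds.
Matching on a.class_id = b.class_id. A NULL in a compared column never satisfies the condition.
- a row (class_id=6): matches 1 b row(s) → 1 output row(s).
- a row (class_id=NULL): no match → dropped.
- a row (class_id=1): matches 3 b row(s) → 3 output row(s).
- a row (class_id=1): matches 3 b row(s) → 3 output row(s).
- a row (class_id=4): matches 2 b row(s) → 2 output row(s).
- a row (class_id=8): matches 1 b row(s) → 1 output row(s).
- a row (class_id=4): matches 2 b row(s) → 2 output row(s).
- a row (class_id=1): matches 3 b row(s) → 3 output row(s).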